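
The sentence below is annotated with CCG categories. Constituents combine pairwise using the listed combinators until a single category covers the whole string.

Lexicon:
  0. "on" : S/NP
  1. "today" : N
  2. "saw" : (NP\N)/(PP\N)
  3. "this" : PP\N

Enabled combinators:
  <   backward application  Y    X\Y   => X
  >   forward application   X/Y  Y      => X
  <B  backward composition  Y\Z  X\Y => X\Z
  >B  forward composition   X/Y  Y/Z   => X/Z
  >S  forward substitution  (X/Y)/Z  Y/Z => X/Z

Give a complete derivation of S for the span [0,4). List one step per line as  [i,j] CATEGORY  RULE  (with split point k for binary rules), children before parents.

[0,4] S   >
  [0,1] "on" : S/NP
  [1,4] NP   <
    [1,2] "today" : N
    [2,4] NP\N   >
      [2,3] "saw" : (NP\N)/(PP\N)
      [3,4] "this" : PP\N

[0,1] S/NP  lex  "on"
[1,2] N  lex  "today"
[2,3] (NP\N)/(PP\N)  lex  "saw"
[3,4] PP\N  lex  "this"
[2,4] NP\N  >  k=3
[1,4] NP  <  k=2
[0,4] S  >  k=1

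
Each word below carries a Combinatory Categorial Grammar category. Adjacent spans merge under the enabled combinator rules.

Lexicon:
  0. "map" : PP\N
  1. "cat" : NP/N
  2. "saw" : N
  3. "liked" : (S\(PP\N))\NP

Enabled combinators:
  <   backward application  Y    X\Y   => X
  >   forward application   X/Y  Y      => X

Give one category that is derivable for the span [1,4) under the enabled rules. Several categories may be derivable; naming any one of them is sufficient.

S\(PP\N)

[0,4] S   <
  [0,1] "map" : PP\N
  [1,4] S\(PP\N)   <
    [1,3] NP   >
      [1,2] "cat" : NP/N
      [2,3] "saw" : N
    [3,4] "liked" : (S\(PP\N))\NP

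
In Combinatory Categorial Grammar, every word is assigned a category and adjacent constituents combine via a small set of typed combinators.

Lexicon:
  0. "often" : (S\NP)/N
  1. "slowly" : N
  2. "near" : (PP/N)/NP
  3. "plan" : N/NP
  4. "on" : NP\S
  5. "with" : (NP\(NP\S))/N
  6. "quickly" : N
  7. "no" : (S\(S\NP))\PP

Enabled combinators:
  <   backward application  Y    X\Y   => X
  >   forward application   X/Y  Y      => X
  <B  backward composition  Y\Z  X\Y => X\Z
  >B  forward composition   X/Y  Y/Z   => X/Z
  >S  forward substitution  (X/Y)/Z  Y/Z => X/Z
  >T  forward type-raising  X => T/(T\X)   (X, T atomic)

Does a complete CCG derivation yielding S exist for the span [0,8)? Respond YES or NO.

YES

[0,8] S   <
  [0,2] S\NP   >
    [0,1] "often" : (S\NP)/N
    [1,2] "slowly" : N
  [2,8] S\(S\NP)   <
    [2,7] PP   >
      [2,4] PP/NP   >S
        [2,3] "near" : (PP/N)/NP
        [3,4] "plan" : N/NP
      [4,7] NP   <
        [4,5] "on" : NP\S
        [5,7] NP\(NP\S)   >
          [5,6] "with" : (NP\(NP\S))/N
          [6,7] "quickly" : N
    [7,8] "no" : (S\(S\NP))\PP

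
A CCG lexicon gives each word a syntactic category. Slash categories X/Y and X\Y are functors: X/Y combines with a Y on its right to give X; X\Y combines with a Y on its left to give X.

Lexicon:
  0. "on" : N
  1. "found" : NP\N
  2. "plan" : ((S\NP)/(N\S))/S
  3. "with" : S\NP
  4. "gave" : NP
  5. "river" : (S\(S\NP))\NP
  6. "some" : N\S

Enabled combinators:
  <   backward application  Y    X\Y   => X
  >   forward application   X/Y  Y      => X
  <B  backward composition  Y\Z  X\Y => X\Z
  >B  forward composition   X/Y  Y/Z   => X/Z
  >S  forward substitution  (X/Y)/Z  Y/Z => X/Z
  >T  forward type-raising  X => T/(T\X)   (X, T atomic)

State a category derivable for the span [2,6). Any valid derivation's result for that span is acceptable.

[0,7] S   <
  [0,2] NP   >
    [0,1] NP/(NP\N)   >T
      [0,1] "on" : N
    [1,2] "found" : NP\N
  [2,7] S\NP   >
    [2,6] (S\NP)/(N\S)   >
      [2,3] "plan" : ((S\NP)/(N\S))/S
      [3,6] S   <
        [3,4] "with" : S\NP
        [4,6] S\(S\NP)   <
          [4,5] "gave" : NP
          [5,6] "river" : (S\(S\NP))\NP
    [6,7] "some" : N\S

(S\NP)/(N\S)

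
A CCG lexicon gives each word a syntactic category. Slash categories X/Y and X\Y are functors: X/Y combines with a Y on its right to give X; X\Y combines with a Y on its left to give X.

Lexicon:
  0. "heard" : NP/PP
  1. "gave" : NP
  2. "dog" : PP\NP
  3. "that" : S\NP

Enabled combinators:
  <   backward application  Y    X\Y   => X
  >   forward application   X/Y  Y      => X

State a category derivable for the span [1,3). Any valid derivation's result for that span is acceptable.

PP

[0,4] S   <
  [0,3] NP   >
    [0,1] "heard" : NP/PP
    [1,3] PP   <
      [1,2] "gave" : NP
      [2,3] "dog" : PP\NP
  [3,4] "that" : S\NP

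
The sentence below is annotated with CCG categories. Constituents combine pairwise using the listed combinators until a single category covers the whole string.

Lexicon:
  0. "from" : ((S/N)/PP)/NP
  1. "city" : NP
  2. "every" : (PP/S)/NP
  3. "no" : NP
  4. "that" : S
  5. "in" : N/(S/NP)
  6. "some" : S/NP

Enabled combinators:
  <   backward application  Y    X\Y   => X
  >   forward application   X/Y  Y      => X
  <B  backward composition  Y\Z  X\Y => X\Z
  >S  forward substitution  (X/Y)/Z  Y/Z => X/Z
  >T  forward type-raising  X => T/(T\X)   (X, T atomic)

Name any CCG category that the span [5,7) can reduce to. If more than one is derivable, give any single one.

N

[0,7] S   >
  [0,5] S/N   >
    [0,2] (S/N)/PP   >
      [0,1] "from" : ((S/N)/PP)/NP
      [1,2] "city" : NP
    [2,5] PP   >
      [2,4] PP/S   >
        [2,3] "every" : (PP/S)/NP
        [3,4] "no" : NP
      [4,5] "that" : S
  [5,7] N   >
    [5,6] "in" : N/(S/NP)
    [6,7] "some" : S/NP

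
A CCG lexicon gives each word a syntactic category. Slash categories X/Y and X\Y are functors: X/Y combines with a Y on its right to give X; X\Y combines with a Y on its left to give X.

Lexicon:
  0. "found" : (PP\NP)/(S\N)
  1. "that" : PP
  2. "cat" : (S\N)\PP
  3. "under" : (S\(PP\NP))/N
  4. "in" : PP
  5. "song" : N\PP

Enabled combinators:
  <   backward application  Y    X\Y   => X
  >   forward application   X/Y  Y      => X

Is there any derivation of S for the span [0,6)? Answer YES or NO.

[0,6] S   <
  [0,3] PP\NP   >
    [0,1] "found" : (PP\NP)/(S\N)
    [1,3] S\N   <
      [1,2] "that" : PP
      [2,3] "cat" : (S\N)\PP
  [3,6] S\(PP\NP)   >
    [3,4] "under" : (S\(PP\NP))/N
    [4,6] N   <
      [4,5] "in" : PP
      [5,6] "song" : N\PP

YES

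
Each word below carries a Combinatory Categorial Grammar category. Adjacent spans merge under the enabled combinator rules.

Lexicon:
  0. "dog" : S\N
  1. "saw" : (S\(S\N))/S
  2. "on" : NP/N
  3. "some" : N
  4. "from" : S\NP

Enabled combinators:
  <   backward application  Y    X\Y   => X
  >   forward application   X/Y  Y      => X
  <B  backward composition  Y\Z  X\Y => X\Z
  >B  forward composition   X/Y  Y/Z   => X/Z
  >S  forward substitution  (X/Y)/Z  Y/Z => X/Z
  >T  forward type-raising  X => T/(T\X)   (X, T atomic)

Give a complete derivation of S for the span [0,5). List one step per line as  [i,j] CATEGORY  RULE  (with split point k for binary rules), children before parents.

[0,1] S\N  lex  "dog"
[1,2] (S\(S\N))/S  lex  "saw"
[2,3] NP/N  lex  "on"
[3,4] N  lex  "some"
[2,4] NP  >  k=3
[4,5] S\NP  lex  "from"
[2,5] S  <  k=4
[1,5] S\(S\N)  >  k=2
[0,5] S  <  k=1

[0,5] S   <
  [0,1] "dog" : S\N
  [1,5] S\(S\N)   >
    [1,2] "saw" : (S\(S\N))/S
    [2,5] S   <
      [2,4] NP   >
        [2,3] "on" : NP/N
        [3,4] "some" : N
      [4,5] "from" : S\NP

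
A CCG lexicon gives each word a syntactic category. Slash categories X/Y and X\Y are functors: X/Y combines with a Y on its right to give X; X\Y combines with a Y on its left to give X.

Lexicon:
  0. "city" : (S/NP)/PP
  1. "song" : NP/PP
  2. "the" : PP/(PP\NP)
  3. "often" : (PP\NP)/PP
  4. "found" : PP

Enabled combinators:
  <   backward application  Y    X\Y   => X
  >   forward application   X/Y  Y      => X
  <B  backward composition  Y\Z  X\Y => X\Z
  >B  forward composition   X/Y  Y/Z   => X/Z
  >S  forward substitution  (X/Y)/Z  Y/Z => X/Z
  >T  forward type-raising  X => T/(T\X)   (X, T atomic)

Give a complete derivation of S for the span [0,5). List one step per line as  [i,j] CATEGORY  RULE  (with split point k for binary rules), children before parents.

[0,1] (S/NP)/PP  lex  "city"
[1,2] NP/PP  lex  "song"
[0,2] S/PP  >S  k=1
[2,3] PP/(PP\NP)  lex  "the"
[3,4] (PP\NP)/PP  lex  "often"
[4,5] PP  lex  "found"
[3,5] PP\NP  >  k=4
[2,5] PP  >  k=3
[0,5] S  >  k=2

[0,5] S   >
  [0,2] S/PP   >S
    [0,1] "city" : (S/NP)/PP
    [1,2] "song" : NP/PP
  [2,5] PP   >
    [2,3] "the" : PP/(PP\NP)
    [3,5] PP\NP   >
      [3,4] "often" : (PP\NP)/PP
      [4,5] "found" : PP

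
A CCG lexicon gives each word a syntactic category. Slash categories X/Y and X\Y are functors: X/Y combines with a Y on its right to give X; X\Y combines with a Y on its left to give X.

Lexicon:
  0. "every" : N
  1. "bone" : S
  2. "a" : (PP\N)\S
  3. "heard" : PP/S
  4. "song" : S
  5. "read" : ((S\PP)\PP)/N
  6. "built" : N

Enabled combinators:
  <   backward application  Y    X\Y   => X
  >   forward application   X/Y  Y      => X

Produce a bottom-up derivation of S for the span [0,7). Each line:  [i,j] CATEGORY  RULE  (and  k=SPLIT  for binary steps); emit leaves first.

[0,7] S   <
  [0,3] PP   <
    [0,1] "every" : N
    [1,3] PP\N   <
      [1,2] "bone" : S
      [2,3] "a" : (PP\N)\S
  [3,7] S\PP   <
    [3,5] PP   >
      [3,4] "heard" : PP/S
      [4,5] "song" : S
    [5,7] (S\PP)\PP   >
      [5,6] "read" : ((S\PP)\PP)/N
      [6,7] "built" : N

[0,1] N  lex  "every"
[1,2] S  lex  "bone"
[2,3] (PP\N)\S  lex  "a"
[1,3] PP\N  <  k=2
[0,3] PP  <  k=1
[3,4] PP/S  lex  "heard"
[4,5] S  lex  "song"
[3,5] PP  >  k=4
[5,6] ((S\PP)\PP)/N  lex  "read"
[6,7] N  lex  "built"
[5,7] (S\PP)\PP  >  k=6
[3,7] S\PP  <  k=5
[0,7] S  <  k=3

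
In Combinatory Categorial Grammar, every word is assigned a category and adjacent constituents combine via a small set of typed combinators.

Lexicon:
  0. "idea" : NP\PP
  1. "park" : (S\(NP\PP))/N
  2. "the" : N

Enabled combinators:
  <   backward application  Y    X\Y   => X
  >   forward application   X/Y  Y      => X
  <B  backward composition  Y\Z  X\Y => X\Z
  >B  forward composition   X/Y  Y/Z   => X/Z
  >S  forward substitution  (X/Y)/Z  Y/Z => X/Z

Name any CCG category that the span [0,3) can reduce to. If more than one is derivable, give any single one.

[0,3] S   <
  [0,1] "idea" : NP\PP
  [1,3] S\(NP\PP)   >
    [1,2] "park" : (S\(NP\PP))/N
    [2,3] "the" : N

S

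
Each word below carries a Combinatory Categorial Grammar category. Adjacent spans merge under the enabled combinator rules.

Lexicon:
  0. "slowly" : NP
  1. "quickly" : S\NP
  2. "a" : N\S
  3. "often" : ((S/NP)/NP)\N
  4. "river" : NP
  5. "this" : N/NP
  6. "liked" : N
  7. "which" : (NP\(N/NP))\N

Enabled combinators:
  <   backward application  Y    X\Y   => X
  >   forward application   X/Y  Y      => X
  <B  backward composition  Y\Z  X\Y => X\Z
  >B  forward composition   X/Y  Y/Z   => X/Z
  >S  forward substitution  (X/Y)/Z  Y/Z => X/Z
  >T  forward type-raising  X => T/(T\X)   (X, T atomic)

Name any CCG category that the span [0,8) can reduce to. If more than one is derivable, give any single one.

[0,8] S   >
  [0,5] S/NP   >
    [0,4] (S/NP)/NP   <
      [0,3] N   <
        [0,1] "slowly" : NP
        [1,3] N\NP   <B
          [1,2] "quickly" : S\NP
          [2,3] "a" : N\S
      [3,4] "often" : ((S/NP)/NP)\N
    [4,5] "river" : NP
  [5,8] NP   <
    [5,6] "this" : N/NP
    [6,8] NP\(N/NP)   <
      [6,7] "liked" : N
      [7,8] "which" : (NP\(N/NP))\N

S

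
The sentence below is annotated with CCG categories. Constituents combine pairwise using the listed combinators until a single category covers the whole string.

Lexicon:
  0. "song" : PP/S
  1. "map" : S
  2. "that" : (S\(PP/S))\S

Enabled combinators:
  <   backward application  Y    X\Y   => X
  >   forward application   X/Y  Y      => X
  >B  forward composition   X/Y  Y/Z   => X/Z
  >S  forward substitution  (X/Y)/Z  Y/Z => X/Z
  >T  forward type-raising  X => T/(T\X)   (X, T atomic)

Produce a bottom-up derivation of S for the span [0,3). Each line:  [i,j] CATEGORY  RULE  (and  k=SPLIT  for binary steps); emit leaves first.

[0,3] S   <
  [0,1] "song" : PP/S
  [1,3] S\(PP/S)   <
    [1,2] "map" : S
    [2,3] "that" : (S\(PP/S))\S

[0,1] PP/S  lex  "song"
[1,2] S  lex  "map"
[2,3] (S\(PP/S))\S  lex  "that"
[1,3] S\(PP/S)  <  k=2
[0,3] S  <  k=1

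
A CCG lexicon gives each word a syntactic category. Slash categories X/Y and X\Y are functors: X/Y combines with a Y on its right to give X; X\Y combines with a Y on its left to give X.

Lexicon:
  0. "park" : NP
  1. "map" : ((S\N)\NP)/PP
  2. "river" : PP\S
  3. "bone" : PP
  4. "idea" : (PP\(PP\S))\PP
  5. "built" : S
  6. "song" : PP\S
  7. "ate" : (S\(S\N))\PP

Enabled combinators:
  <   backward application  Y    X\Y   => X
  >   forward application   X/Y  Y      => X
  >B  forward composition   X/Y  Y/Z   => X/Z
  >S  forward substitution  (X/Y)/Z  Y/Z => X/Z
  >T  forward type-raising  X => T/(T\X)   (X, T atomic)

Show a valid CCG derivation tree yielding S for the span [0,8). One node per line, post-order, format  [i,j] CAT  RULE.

[0,8] S   <
  [0,5] S\N   <
    [0,1] "park" : NP
    [1,5] (S\N)\NP   >
      [1,2] "map" : ((S\N)\NP)/PP
      [2,5] PP   <
        [2,3] "river" : PP\S
        [3,5] PP\(PP\S)   <
          [3,4] "bone" : PP
          [4,5] "idea" : (PP\(PP\S))\PP
  [5,8] S\(S\N)   <
    [5,7] PP   <
      [5,6] "built" : S
      [6,7] "song" : PP\S
    [7,8] "ate" : (S\(S\N))\PP

[0,1] NP  lex  "park"
[1,2] ((S\N)\NP)/PP  lex  "map"
[2,3] PP\S  lex  "river"
[3,4] PP  lex  "bone"
[4,5] (PP\(PP\S))\PP  lex  "idea"
[3,5] PP\(PP\S)  <  k=4
[2,5] PP  <  k=3
[1,5] (S\N)\NP  >  k=2
[0,5] S\N  <  k=1
[5,6] S  lex  "built"
[6,7] PP\S  lex  "song"
[5,7] PP  <  k=6
[7,8] (S\(S\N))\PP  lex  "ate"
[5,8] S\(S\N)  <  k=7
[0,8] S  <  k=5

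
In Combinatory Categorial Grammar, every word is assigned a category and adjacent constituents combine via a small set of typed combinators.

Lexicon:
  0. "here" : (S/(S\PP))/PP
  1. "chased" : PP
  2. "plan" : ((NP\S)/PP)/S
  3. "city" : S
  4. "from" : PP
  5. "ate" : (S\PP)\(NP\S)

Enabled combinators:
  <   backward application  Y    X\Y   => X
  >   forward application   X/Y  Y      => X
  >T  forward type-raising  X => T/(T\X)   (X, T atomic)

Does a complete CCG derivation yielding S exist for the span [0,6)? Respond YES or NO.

YES

[0,6] S   >
  [0,2] S/(S\PP)   >
    [0,1] "here" : (S/(S\PP))/PP
    [1,2] "chased" : PP
  [2,6] S\PP   <
    [2,5] NP\S   >
      [2,4] (NP\S)/PP   >
        [2,3] "plan" : ((NP\S)/PP)/S
        [3,4] "city" : S
      [4,5] "from" : PP
    [5,6] "ate" : (S\PP)\(NP\S)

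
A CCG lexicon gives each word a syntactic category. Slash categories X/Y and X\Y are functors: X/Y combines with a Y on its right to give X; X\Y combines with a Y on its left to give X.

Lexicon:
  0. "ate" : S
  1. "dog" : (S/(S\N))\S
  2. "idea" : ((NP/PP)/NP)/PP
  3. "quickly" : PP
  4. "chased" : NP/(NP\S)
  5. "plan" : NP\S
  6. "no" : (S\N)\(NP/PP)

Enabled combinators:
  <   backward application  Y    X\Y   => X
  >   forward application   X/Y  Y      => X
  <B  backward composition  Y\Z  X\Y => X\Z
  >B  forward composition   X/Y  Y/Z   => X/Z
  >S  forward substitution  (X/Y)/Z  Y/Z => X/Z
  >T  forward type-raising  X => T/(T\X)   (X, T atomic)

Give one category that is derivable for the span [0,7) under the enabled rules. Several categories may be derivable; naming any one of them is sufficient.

S

[0,7] S   >
  [0,2] S/(S\N)   <
    [0,1] "ate" : S
    [1,2] "dog" : (S/(S\N))\S
  [2,7] S\N   <
    [2,6] NP/PP   >
      [2,4] (NP/PP)/NP   >
        [2,3] "idea" : ((NP/PP)/NP)/PP
        [3,4] "quickly" : PP
      [4,6] NP   >
        [4,5] "chased" : NP/(NP\S)
        [5,6] "plan" : NP\S
    [6,7] "no" : (S\N)\(NP/PP)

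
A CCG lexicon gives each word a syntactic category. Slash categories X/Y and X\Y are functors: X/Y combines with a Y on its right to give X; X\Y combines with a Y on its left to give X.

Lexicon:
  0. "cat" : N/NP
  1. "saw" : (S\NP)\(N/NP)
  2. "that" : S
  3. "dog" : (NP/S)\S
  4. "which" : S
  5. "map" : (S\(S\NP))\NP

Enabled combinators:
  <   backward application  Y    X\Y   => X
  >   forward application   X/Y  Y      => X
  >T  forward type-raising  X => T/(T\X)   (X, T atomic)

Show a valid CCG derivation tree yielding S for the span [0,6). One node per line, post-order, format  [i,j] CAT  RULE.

[0,1] N/NP  lex  "cat"
[1,2] (S\NP)\(N/NP)  lex  "saw"
[0,2] S\NP  <  k=1
[2,3] S  lex  "that"
[3,4] (NP/S)\S  lex  "dog"
[2,4] NP/S  <  k=3
[4,5] S  lex  "which"
[2,5] NP  >  k=4
[5,6] (S\(S\NP))\NP  lex  "map"
[2,6] S\(S\NP)  <  k=5
[0,6] S  <  k=2

[0,6] S   <
  [0,2] S\NP   <
    [0,1] "cat" : N/NP
    [1,2] "saw" : (S\NP)\(N/NP)
  [2,6] S\(S\NP)   <
    [2,5] NP   >
      [2,4] NP/S   <
        [2,3] "that" : S
        [3,4] "dog" : (NP/S)\S
      [4,5] "which" : S
    [5,6] "map" : (S\(S\NP))\NP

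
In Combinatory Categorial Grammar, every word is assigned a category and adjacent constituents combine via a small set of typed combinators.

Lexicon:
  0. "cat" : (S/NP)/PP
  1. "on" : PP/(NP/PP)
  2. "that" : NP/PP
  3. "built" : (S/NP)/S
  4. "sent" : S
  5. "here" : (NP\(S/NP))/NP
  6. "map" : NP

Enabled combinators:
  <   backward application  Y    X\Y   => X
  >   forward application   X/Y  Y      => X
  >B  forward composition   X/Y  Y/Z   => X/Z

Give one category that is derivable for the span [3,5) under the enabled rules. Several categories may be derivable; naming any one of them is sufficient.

S/NP

[0,7] S   >
  [0,3] S/NP   >
    [0,1] "cat" : (S/NP)/PP
    [1,3] PP   >
      [1,2] "on" : PP/(NP/PP)
      [2,3] "that" : NP/PP
  [3,7] NP   <
    [3,5] S/NP   >
      [3,4] "built" : (S/NP)/S
      [4,5] "sent" : S
    [5,7] NP\(S/NP)   >
      [5,6] "here" : (NP\(S/NP))/NP
      [6,7] "map" : NP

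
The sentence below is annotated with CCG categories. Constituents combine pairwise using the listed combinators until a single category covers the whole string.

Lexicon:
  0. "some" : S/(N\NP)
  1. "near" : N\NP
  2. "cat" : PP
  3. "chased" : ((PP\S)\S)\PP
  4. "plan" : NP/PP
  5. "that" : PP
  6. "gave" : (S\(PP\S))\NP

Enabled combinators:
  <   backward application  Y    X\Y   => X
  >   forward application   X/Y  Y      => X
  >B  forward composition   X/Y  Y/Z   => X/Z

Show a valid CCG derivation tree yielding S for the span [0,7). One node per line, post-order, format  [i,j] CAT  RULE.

[0,1] S/(N\NP)  lex  "some"
[1,2] N\NP  lex  "near"
[0,2] S  >  k=1
[2,3] PP  lex  "cat"
[3,4] ((PP\S)\S)\PP  lex  "chased"
[2,4] (PP\S)\S  <  k=3
[0,4] PP\S  <  k=2
[4,5] NP/PP  lex  "plan"
[5,6] PP  lex  "that"
[4,6] NP  >  k=5
[6,7] (S\(PP\S))\NP  lex  "gave"
[4,7] S\(PP\S)  <  k=6
[0,7] S  <  k=4

[0,7] S   <
  [0,4] PP\S   <
    [0,2] S   >
      [0,1] "some" : S/(N\NP)
      [1,2] "near" : N\NP
    [2,4] (PP\S)\S   <
      [2,3] "cat" : PP
      [3,4] "chased" : ((PP\S)\S)\PP
  [4,7] S\(PP\S)   <
    [4,6] NP   >
      [4,5] "plan" : NP/PP
      [5,6] "that" : PP
    [6,7] "gave" : (S\(PP\S))\NP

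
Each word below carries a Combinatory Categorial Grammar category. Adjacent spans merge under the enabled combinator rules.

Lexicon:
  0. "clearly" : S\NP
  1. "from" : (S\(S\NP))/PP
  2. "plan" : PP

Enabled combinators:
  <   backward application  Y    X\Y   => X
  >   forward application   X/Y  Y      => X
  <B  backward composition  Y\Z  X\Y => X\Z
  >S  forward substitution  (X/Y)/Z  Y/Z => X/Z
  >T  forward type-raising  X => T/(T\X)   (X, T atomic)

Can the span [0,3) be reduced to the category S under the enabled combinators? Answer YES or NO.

[0,3] S   <
  [0,1] "clearly" : S\NP
  [1,3] S\(S\NP)   >
    [1,2] "from" : (S\(S\NP))/PP
    [2,3] "plan" : PP

YES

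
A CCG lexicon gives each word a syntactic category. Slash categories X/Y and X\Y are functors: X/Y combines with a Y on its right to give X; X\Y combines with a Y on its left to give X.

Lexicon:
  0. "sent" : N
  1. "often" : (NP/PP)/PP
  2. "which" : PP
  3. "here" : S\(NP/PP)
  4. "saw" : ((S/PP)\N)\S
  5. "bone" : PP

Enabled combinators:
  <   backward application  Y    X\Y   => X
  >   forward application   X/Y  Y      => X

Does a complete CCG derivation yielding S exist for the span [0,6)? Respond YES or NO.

[0,6] S   >
  [0,5] S/PP   <
    [0,1] "sent" : N
    [1,5] (S/PP)\N   <
      [1,4] S   <
        [1,3] NP/PP   >
          [1,2] "often" : (NP/PP)/PP
          [2,3] "which" : PP
        [3,4] "here" : S\(NP/PP)
      [4,5] "saw" : ((S/PP)\N)\S
  [5,6] "bone" : PP

YES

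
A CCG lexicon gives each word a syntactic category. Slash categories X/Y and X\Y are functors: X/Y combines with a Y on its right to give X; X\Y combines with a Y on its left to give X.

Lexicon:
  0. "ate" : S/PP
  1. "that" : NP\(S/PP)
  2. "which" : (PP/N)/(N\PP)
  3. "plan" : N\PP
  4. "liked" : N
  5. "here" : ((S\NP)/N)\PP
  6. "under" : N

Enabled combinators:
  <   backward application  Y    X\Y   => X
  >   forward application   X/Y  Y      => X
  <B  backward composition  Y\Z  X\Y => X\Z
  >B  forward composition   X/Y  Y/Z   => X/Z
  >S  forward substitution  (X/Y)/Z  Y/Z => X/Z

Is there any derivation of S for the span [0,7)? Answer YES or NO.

YES

[0,7] S   <
  [0,2] NP   <
    [0,1] "ate" : S/PP
    [1,2] "that" : NP\(S/PP)
  [2,7] S\NP   >
    [2,6] (S\NP)/N   <
      [2,5] PP   >
        [2,4] PP/N   >
          [2,3] "which" : (PP/N)/(N\PP)
          [3,4] "plan" : N\PP
        [4,5] "liked" : N
      [5,6] "here" : ((S\NP)/N)\PP
    [6,7] "under" : N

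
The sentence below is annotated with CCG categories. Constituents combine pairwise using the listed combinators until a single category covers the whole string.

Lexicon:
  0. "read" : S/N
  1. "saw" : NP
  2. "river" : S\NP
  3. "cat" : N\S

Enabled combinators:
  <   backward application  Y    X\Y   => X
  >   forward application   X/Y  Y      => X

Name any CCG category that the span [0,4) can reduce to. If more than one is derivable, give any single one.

[0,4] S   >
  [0,1] "read" : S/N
  [1,4] N   <
    [1,3] S   <
      [1,2] "saw" : NP
      [2,3] "river" : S\NP
    [3,4] "cat" : N\S

S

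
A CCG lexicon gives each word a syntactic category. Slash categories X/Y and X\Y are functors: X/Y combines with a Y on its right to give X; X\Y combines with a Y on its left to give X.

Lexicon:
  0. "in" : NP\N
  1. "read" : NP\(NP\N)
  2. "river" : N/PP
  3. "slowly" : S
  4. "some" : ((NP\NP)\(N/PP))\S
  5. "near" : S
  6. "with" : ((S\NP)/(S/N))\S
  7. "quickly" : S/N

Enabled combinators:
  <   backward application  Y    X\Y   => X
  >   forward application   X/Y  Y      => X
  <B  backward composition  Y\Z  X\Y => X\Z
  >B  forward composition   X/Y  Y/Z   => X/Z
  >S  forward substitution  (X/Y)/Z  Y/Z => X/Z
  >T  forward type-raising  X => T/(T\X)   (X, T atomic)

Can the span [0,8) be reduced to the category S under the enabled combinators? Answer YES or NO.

YES

[0,8] S   <
  [0,2] NP   <
    [0,1] "in" : NP\N
    [1,2] "read" : NP\(NP\N)
  [2,8] S\NP   <B
    [2,5] NP\NP   <
      [2,3] "river" : N/PP
      [3,5] (NP\NP)\(N/PP)   <
        [3,4] "slowly" : S
        [4,5] "some" : ((NP\NP)\(N/PP))\S
    [5,8] S\NP   >
      [5,7] (S\NP)/(S/N)   <
        [5,6] "near" : S
        [6,7] "with" : ((S\NP)/(S/N))\S
      [7,8] "quickly" : S/N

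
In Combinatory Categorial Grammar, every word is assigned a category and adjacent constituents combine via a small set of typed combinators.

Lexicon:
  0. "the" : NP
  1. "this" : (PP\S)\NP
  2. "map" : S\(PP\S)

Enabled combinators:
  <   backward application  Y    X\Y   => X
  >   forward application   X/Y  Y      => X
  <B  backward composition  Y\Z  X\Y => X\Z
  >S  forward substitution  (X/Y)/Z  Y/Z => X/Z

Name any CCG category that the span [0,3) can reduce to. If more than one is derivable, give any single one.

[0,3] S   <
  [0,2] PP\S   <
    [0,1] "the" : NP
    [1,2] "this" : (PP\S)\NP
  [2,3] "map" : S\(PP\S)

S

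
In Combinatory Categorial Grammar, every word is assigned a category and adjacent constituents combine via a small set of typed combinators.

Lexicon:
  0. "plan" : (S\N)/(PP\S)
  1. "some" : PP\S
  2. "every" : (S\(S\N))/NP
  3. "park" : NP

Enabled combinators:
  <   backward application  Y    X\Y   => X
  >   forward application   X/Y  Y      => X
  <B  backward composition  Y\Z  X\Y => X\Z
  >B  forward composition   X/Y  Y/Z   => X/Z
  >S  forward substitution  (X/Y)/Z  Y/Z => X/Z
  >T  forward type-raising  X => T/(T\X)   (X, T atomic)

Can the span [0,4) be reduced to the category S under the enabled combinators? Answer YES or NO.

YES

[0,4] S   <
  [0,2] S\N   >
    [0,1] "plan" : (S\N)/(PP\S)
    [1,2] "some" : PP\S
  [2,4] S\(S\N)   >
    [2,3] "every" : (S\(S\N))/NP
    [3,4] "park" : NP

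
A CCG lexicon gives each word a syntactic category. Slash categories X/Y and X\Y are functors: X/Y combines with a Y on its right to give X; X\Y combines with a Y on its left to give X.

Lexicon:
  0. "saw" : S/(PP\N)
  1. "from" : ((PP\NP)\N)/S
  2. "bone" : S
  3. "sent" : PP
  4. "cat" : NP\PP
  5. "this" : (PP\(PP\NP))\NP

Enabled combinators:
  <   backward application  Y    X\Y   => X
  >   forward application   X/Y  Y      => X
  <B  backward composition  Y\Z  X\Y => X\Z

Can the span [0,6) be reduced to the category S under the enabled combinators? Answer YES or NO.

[0,6] S   >
  [0,1] "saw" : S/(PP\N)
  [1,6] PP\N   <B
    [1,3] (PP\NP)\N   >
      [1,2] "from" : ((PP\NP)\N)/S
      [2,3] "bone" : S
    [3,6] PP\(PP\NP)   <
      [3,5] NP   <
        [3,4] "sent" : PP
        [4,5] "cat" : NP\PP
      [5,6] "this" : (PP\(PP\NP))\NP

YES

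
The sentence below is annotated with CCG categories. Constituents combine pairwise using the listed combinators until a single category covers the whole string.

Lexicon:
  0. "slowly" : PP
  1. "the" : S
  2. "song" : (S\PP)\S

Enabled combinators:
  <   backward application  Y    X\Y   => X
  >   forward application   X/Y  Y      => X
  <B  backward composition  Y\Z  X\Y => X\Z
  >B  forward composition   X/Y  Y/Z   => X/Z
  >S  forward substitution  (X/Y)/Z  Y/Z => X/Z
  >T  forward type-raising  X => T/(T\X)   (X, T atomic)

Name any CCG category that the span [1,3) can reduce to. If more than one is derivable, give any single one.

[0,3] S   >
  [0,1] S/(S\PP)   >T
    [0,1] "slowly" : PP
  [1,3] S\PP   <
    [1,2] "the" : S
    [2,3] "song" : (S\PP)\S

S\PP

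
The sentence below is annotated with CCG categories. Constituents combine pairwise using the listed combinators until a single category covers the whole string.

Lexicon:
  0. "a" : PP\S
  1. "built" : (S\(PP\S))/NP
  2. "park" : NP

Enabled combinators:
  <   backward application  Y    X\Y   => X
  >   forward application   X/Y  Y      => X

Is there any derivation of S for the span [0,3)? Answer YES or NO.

YES

[0,3] S   <
  [0,1] "a" : PP\S
  [1,3] S\(PP\S)   >
    [1,2] "built" : (S\(PP\S))/NP
    [2,3] "park" : NP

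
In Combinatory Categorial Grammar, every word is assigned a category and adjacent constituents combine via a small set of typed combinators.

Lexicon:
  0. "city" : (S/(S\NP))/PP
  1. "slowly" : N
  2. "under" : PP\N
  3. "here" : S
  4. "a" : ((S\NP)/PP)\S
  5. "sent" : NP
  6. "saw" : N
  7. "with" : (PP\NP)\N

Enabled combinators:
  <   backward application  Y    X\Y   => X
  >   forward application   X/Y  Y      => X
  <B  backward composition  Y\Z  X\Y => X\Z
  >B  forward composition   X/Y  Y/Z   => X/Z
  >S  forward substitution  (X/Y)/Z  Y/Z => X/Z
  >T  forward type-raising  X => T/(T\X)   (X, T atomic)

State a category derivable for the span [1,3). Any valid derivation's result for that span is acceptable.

PP

[0,8] S   >
  [0,3] S/(S\NP)   >
    [0,1] "city" : (S/(S\NP))/PP
    [1,3] PP   >
      [1,2] PP/(PP\N)   >T
        [1,2] "slowly" : N
      [2,3] "under" : PP\N
  [3,8] S\NP   >
    [3,5] (S\NP)/PP   <
      [3,4] "here" : S
      [4,5] "a" : ((S\NP)/PP)\S
    [5,8] PP   <
      [5,6] "sent" : NP
      [6,8] PP\NP   <
        [6,7] "saw" : N
        [7,8] "with" : (PP\NP)\N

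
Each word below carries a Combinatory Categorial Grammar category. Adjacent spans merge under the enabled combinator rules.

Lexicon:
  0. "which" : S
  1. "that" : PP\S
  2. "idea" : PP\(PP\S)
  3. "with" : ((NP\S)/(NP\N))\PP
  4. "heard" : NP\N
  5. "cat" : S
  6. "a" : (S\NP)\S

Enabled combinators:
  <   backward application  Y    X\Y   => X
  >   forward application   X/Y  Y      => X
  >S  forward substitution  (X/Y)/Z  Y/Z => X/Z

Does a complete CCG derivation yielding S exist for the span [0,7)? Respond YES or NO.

[0,7] S   <
  [0,5] NP   <
    [0,1] "which" : S
    [1,5] NP\S   >
      [1,4] (NP\S)/(NP\N)   <
        [1,3] PP   <
          [1,2] "that" : PP\S
          [2,3] "idea" : PP\(PP\S)
        [3,4] "with" : ((NP\S)/(NP\N))\PP
      [4,5] "heard" : NP\N
  [5,7] S\NP   <
    [5,6] "cat" : S
    [6,7] "a" : (S\NP)\S

YES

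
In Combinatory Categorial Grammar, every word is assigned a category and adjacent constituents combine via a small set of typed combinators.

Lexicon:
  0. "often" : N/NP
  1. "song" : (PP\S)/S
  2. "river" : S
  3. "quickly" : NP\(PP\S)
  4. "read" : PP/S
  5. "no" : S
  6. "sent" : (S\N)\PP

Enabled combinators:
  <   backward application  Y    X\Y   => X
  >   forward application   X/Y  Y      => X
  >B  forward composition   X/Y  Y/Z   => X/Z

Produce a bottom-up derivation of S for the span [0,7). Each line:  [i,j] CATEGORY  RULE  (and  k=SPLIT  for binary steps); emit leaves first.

[0,1] N/NP  lex  "often"
[1,2] (PP\S)/S  lex  "song"
[2,3] S  lex  "river"
[1,3] PP\S  >  k=2
[3,4] NP\(PP\S)  lex  "quickly"
[1,4] NP  <  k=3
[0,4] N  >  k=1
[4,5] PP/S  lex  "read"
[5,6] S  lex  "no"
[4,6] PP  >  k=5
[6,7] (S\N)\PP  lex  "sent"
[4,7] S\N  <  k=6
[0,7] S  <  k=4

[0,7] S   <
  [0,4] N   >
    [0,1] "often" : N/NP
    [1,4] NP   <
      [1,3] PP\S   >
        [1,2] "song" : (PP\S)/S
        [2,3] "river" : S
      [3,4] "quickly" : NP\(PP\S)
  [4,7] S\N   <
    [4,6] PP   >
      [4,5] "read" : PP/S
      [5,6] "no" : S
    [6,7] "sent" : (S\N)\PP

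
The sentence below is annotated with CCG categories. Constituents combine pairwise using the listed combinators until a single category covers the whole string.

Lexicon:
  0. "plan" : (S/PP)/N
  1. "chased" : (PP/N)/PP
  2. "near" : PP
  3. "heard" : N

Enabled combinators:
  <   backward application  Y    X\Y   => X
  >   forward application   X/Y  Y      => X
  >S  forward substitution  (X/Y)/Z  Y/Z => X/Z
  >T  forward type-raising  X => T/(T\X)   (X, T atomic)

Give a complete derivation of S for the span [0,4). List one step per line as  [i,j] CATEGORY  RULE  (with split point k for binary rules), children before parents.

[0,4] S   >
  [0,3] S/N   >S
    [0,1] "plan" : (S/PP)/N
    [1,3] PP/N   >
      [1,2] "chased" : (PP/N)/PP
      [2,3] "near" : PP
  [3,4] "heard" : N

[0,1] (S/PP)/N  lex  "plan"
[1,2] (PP/N)/PP  lex  "chased"
[2,3] PP  lex  "near"
[1,3] PP/N  >  k=2
[0,3] S/N  >S  k=1
[3,4] N  lex  "heard"
[0,4] S  >  k=3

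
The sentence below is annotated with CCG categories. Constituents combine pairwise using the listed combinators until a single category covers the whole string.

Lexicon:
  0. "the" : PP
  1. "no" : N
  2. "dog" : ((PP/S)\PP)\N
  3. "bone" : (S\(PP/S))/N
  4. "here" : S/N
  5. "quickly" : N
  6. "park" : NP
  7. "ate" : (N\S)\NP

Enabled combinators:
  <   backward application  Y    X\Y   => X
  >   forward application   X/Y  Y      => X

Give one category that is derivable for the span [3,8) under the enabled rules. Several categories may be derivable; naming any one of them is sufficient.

[0,8] S   <
  [0,3] PP/S   <
    [0,1] "the" : PP
    [1,3] (PP/S)\PP   <
      [1,2] "no" : N
      [2,3] "dog" : ((PP/S)\PP)\N
  [3,8] S\(PP/S)   >
    [3,4] "bone" : (S\(PP/S))/N
    [4,8] N   <
      [4,6] S   >
        [4,5] "here" : S/N
        [5,6] "quickly" : N
      [6,8] N\S   <
        [6,7] "park" : NP
        [7,8] "ate" : (N\S)\NP

S\(PP/S)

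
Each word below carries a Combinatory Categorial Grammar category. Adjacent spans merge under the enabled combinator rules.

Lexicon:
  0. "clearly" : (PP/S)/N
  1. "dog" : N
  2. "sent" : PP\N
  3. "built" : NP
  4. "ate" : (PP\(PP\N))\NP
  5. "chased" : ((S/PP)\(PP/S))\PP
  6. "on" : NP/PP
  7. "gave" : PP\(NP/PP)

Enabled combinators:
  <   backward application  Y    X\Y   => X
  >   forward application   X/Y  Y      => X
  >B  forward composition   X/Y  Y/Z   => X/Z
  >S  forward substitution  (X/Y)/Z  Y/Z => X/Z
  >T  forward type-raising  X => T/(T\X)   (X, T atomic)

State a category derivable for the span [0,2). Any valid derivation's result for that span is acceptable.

PP/S

[0,8] S   >
  [0,6] S/PP   <
    [0,2] PP/S   >
      [0,1] "clearly" : (PP/S)/N
      [1,2] "dog" : N
    [2,6] (S/PP)\(PP/S)   <
      [2,5] PP   <
        [2,3] "sent" : PP\N
        [3,5] PP\(PP\N)   <
          [3,4] "built" : NP
          [4,5] "ate" : (PP\(PP\N))\NP
      [5,6] "chased" : ((S/PP)\(PP/S))\PP
  [6,8] PP   <
    [6,7] "on" : NP/PP
    [7,8] "gave" : PP\(NP/PP)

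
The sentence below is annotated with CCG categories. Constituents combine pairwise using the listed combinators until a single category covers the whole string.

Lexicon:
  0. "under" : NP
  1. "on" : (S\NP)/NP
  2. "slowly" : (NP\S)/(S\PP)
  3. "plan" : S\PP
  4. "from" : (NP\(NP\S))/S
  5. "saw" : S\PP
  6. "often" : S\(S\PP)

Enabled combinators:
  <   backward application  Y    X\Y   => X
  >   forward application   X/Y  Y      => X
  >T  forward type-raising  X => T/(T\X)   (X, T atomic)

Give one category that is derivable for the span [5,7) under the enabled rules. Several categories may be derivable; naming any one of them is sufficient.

[0,7] S   <
  [0,1] "under" : NP
  [1,7] S\NP   >
    [1,2] "on" : (S\NP)/NP
    [2,7] NP   <
      [2,4] NP\S   >
        [2,3] "slowly" : (NP\S)/(S\PP)
        [3,4] "plan" : S\PP
      [4,7] NP\(NP\S)   >
        [4,5] "from" : (NP\(NP\S))/S
        [5,7] S   <
          [5,6] "saw" : S\PP
          [6,7] "often" : S\(S\PP)

S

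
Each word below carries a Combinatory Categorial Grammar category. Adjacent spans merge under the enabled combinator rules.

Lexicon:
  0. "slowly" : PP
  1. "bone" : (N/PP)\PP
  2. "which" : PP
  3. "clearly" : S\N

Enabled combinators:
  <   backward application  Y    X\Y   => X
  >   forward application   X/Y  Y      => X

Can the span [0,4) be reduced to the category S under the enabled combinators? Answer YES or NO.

[0,4] S   <
  [0,3] N   >
    [0,2] N/PP   <
      [0,1] "slowly" : PP
      [1,2] "bone" : (N/PP)\PP
    [2,3] "which" : PP
  [3,4] "clearly" : S\N

YES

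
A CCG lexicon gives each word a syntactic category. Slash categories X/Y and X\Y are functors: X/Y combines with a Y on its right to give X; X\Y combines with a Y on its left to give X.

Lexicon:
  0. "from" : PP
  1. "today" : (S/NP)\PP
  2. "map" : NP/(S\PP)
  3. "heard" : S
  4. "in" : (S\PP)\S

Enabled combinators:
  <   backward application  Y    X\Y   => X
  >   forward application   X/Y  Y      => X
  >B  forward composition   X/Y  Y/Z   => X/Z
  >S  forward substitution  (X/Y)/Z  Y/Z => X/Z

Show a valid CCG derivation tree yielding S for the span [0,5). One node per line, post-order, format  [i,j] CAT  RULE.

[0,1] PP  lex  "from"
[1,2] (S/NP)\PP  lex  "today"
[0,2] S/NP  <  k=1
[2,3] NP/(S\PP)  lex  "map"
[3,4] S  lex  "heard"
[4,5] (S\PP)\S  lex  "in"
[3,5] S\PP  <  k=4
[2,5] NP  >  k=3
[0,5] S  >  k=2

[0,5] S   >
  [0,2] S/NP   <
    [0,1] "from" : PP
    [1,2] "today" : (S/NP)\PP
  [2,5] NP   >
    [2,3] "map" : NP/(S\PP)
    [3,5] S\PP   <
      [3,4] "heard" : S
      [4,5] "in" : (S\PP)\S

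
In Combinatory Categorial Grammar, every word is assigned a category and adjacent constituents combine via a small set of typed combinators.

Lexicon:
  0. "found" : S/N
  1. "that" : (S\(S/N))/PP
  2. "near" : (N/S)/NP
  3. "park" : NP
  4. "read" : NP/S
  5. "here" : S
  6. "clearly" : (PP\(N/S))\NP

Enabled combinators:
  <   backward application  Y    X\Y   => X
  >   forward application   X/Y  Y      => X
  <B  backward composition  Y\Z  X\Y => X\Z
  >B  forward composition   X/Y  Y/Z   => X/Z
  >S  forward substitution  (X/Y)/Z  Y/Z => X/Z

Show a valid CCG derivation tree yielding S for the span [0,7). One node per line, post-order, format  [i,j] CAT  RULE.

[0,7] S   <
  [0,1] "found" : S/N
  [1,7] S\(S/N)   >
    [1,2] "that" : (S\(S/N))/PP
    [2,7] PP   <
      [2,4] N/S   >
        [2,3] "near" : (N/S)/NP
        [3,4] "park" : NP
      [4,7] PP\(N/S)   <
        [4,6] NP   >
          [4,5] "read" : NP/S
          [5,6] "here" : S
        [6,7] "clearly" : (PP\(N/S))\NP

[0,1] S/N  lex  "found"
[1,2] (S\(S/N))/PP  lex  "that"
[2,3] (N/S)/NP  lex  "near"
[3,4] NP  lex  "park"
[2,4] N/S  >  k=3
[4,5] NP/S  lex  "read"
[5,6] S  lex  "here"
[4,6] NP  >  k=5
[6,7] (PP\(N/S))\NP  lex  "clearly"
[4,7] PP\(N/S)  <  k=6
[2,7] PP  <  k=4
[1,7] S\(S/N)  >  k=2
[0,7] S  <  k=1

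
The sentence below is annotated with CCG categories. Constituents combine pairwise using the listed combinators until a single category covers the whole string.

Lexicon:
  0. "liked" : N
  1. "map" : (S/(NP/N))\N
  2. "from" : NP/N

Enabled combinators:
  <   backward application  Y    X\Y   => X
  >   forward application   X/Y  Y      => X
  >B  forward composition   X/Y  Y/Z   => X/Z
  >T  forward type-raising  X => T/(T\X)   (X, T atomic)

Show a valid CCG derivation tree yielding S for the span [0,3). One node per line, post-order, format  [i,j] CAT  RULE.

[0,1] N  lex  "liked"
[1,2] (S/(NP/N))\N  lex  "map"
[0,2] S/(NP/N)  <  k=1
[2,3] NP/N  lex  "from"
[0,3] S  >  k=2

[0,3] S   >
  [0,2] S/(NP/N)   <
    [0,1] "liked" : N
    [1,2] "map" : (S/(NP/N))\N
  [2,3] "from" : NP/N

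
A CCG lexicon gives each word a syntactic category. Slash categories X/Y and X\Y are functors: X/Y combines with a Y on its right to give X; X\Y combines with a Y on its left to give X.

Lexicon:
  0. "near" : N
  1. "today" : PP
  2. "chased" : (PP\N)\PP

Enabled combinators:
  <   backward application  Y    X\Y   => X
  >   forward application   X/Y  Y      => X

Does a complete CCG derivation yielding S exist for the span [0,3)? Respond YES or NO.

N PP (PP\N)\PP
CKY chart[0,3] = {PP}; S ∉ chart

NO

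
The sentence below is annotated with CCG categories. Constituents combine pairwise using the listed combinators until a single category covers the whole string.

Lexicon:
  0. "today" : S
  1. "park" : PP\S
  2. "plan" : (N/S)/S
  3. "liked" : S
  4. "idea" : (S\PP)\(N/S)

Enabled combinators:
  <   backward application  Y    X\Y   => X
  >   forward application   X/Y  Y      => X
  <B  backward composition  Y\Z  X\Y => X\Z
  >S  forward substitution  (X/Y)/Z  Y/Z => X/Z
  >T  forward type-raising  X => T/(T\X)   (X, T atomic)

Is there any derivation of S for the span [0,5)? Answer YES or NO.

YES

[0,5] S   <
  [0,2] PP   >
    [0,1] PP/(PP\S)   >T
      [0,1] "today" : S
    [1,2] "park" : PP\S
  [2,5] S\PP   <
    [2,4] N/S   >
      [2,3] "plan" : (N/S)/S
      [3,4] "liked" : S
    [4,5] "idea" : (S\PP)\(N/S)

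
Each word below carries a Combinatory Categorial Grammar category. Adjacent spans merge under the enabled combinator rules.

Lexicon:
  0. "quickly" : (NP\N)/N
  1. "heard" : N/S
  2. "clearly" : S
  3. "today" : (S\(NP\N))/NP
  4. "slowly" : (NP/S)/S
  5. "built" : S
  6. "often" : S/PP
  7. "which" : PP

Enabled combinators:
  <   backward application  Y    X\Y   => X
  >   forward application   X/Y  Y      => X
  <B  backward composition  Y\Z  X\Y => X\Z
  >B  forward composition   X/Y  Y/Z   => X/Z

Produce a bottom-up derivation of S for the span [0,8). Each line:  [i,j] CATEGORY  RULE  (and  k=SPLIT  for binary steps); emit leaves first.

[0,1] (NP\N)/N  lex  "quickly"
[1,2] N/S  lex  "heard"
[2,3] S  lex  "clearly"
[1,3] N  >  k=2
[0,3] NP\N  >  k=1
[3,4] (S\(NP\N))/NP  lex  "today"
[4,5] (NP/S)/S  lex  "slowly"
[5,6] S  lex  "built"
[4,6] NP/S  >  k=5
[6,7] S/PP  lex  "often"
[7,8] PP  lex  "which"
[6,8] S  >  k=7
[4,8] NP  >  k=6
[3,8] S\(NP\N)  >  k=4
[0,8] S  <  k=3

[0,8] S   <
  [0,3] NP\N   >
    [0,1] "quickly" : (NP\N)/N
    [1,3] N   >
      [1,2] "heard" : N/S
      [2,3] "clearly" : S
  [3,8] S\(NP\N)   >
    [3,4] "today" : (S\(NP\N))/NP
    [4,8] NP   >
      [4,6] NP/S   >
        [4,5] "slowly" : (NP/S)/S
        [5,6] "built" : S
      [6,8] S   >
        [6,7] "often" : S/PP
        [7,8] "which" : PP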